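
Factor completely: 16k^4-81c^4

(2k-3c)(2k+3c)(4k^2+9c^2)

Write as (4k^2)² − (9c^2)², then factor 4k^2-9c^2 once more.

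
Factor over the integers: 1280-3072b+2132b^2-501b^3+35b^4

By the rational root theorem, b = 8 is a root, giving the factor (b-8) and quotient 35b^3-221b^2+364b-160.
Continuing, b = 8/5 is a root, so (5b-8) divides it; the quotient is 7b^2-33b+20.
The remaining quadratic factors as (7b-5)(b-4).

(5b-8)(7b-5)(b-4)(b-8)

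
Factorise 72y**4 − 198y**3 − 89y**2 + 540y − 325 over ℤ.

Trying the rational-root candidates, y = 13/6 is a root, so (6y − 13) is a factor; dividing leaves 12y**3 − 7y**2 − 30y + 25.
Then y = 5/4 is a root, so (4y − 5) is a factor; dividing leaves 3y**2 + 2y − 5.
The remaining quadratic factors as (3y + 5)(y − 1).

(3y + 5)(4y − 5)(6y − 13)(y − 1)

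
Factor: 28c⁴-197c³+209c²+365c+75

(4c+1)(7c+5)(c-3)(c-5)

Trying the rational-root candidates, c = -5/7 is a root, so (7c+5) divides it; the quotient is 4c³-31c²+52c+15.
Continuing, c = 3 is a root, so (c-3) divides it; the quotient is 4c²-19c-5.
The remaining quadratic factors as (c-5)(4c+1).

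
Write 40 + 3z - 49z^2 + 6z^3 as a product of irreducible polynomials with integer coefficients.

(6z + 5)(z - 1)(z - 8)

By the rational root theorem, z = 1 is a root, so (z - 1) divides it; the quotient is 6z^2 - 43z - 40.
The remaining quadratic factors as (z - 8)(6z + 5).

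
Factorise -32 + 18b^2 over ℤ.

Factor out 2, leaving 9b^2 - 16, which is a difference of two squares.

2(3b + 4)(3b - 4)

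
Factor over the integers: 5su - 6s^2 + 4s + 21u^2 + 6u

-(2s + 3u)(3s - 7u - 2)

Group: -3s(2s + 3u) + (7u + 2)(2s + 3u); both groups contain (2s + 3u).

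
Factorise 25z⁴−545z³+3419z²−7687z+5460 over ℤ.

Trying the rational-root candidates, z = 13 is a root, so (z−13) is a factor; dividing leaves 25z³−220z²+559z−420.
Next, z = 5 is a root, giving the factor (z−5) and quotient 25z²−95z+84.
The remaining quadratic factors as (5z−7)(5z−12).

(5z−12)(5z−7)(z−13)(z−5)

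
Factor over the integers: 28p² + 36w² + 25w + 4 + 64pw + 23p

(4p + 4w + 1)(7p + 9w + 4)

Group: 4p(7p + 9w + 4) + (4w + 1)(7p + 9w + 4); both groups contain (7p + 9w + 4).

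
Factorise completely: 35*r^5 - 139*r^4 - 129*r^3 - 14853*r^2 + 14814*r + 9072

(5*r - 7)*(7*r + 3)*(r - 9)*(r^2 + 6*r + 48)

Testing divisors of the constant over divisors of the leading coefficient, r = 7/5 is a root, so (5*r - 7) divides it; the quotient is 7*r^4 - 18*r^3 - 51*r^2 - 3042*r - 1296.
Continuing, r = 9 is a root, so (r - 9) is a factor; dividing leaves 7*r^3 + 45*r^2 + 354*r + 144.
Continuing, r = -3/7 is a root, so (7*r + 3) divides it; the quotient is r^2 + 6*r + 48.
The quadratic r^2 + 6*r + 48 has discriminant -156 < 0 and is irreducible over ℤ.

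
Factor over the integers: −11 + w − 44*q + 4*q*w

Group as (4*q*w − 44*q) + (w − 11) = 4*q*(w − 11) + (w − 11).
Both groups share the factor (w − 11).

(4*q + 1)*(w − 11)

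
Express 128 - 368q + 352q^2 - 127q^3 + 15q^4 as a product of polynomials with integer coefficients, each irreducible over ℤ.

Among the possible rational roots, q = 4/5 is a root, giving the factor (5q - 4) and quotient 3q^3 - 23q^2 + 52q - 32.
Next, q = 1 is a root, so (q - 1) divides it; the quotient is 3q^2 - 20q + 32.
The remaining quadratic factors as (q - 4)(3q - 8).

(3q - 8)(5q - 4)(q - 1)(q - 4)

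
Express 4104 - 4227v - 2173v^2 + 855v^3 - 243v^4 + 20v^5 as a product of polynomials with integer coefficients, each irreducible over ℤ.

(4v - 3)(5v + 8)(v - 9)(v^2 - 4v + 19)

By the rational root theorem, v = -8/5 is a root, giving the factor (5v + 8) and quotient 4v^4 - 55v^3 + 259v^2 - 849v + 513.
Continuing, v = 3/4 is a root, giving the factor (4v - 3) and quotient v^3 - 13v^2 + 55v - 171.
Next, v = 9 is a root, so (v - 9) is a factor; dividing leaves v^2 - 4v + 19.
The quadratic v^2 - 4v + 19 has discriminant -60 < 0 and is irreducible over ℤ.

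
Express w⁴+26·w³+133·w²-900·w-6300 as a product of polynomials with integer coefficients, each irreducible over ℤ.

(w+10)·(w+15)·(w+7)·(w-6)

Trying the rational-root candidates, w = -7 is a root, giving the factor (w+7) and quotient w³+19·w²-900.
Then w = -10 is a root, so (w+10) is a factor; dividing leaves w²+9·w-90.
The remaining quadratic factors as (w+15)(w-6).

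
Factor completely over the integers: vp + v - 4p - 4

Group as (vp + v) + (-4p - 4) = v(p + 1) - 4(p + 1).
Both groups share the factor (p + 1).

(p + 1)(v - 4)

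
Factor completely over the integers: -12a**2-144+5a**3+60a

(5a-12)(a**2+12)

Group as (5a**3+60a) + (-12a**2-144) = 5a(a**2+12) - 12(a**2+12).
Both groups share the factor (a**2+12).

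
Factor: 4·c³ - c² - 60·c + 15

Group as (4·c³ - 60·c) + (-c² + 15) = 4·c·(c² - 15) - (c² - 15).
Both groups share the factor (c² - 15).

(4·c - 1)·(c² - 15)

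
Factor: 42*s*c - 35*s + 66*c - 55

(6*c - 5)*(7*s + 11)

Group as (42*s*c - 35*s) + (66*c - 55) = 7*s*(6*c - 5) + 11*(6*c - 5).
Both groups share the factor (6*c - 5).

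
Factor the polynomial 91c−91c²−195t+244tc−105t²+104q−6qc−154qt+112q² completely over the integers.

(14q+7t−13c+13)(8q−15t+7c)

Group: 14q(8q−15t+7c) + (7t−13c+13)(8q−15t+7c); both groups contain (8q−15t+7c).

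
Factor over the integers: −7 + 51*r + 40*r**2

(5*r + 7)*(8*r − 1)

Need a pair with product 40·(−7) = −280 and sum 51: that's 56 and −5.
Split the middle term: 40*r**2 + 56*r − 5*r − 7 = 8*r*(5*r + 7) − (5*r + 7).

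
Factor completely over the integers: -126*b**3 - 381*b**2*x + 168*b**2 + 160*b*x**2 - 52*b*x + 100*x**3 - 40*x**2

-(14*b + 5*x)*(3*b + 10*x - 4)*(3*b - 2*x)

Group: 3*b*(-42*b**2 - 155*b*x + 56*b - 50*x**2 + 20*x) - 2*x*(-42*b**2 - 155*b*x + 56*b - 50*x**2 + 20*x); both groups contain (-42*b**2 - 155*b*x + 56*b - 50*x**2 + 20*x), so (3*b - 2*x) is a factor with cofactor -42*b**2 - 155*b*x + 56*b - 50*x**2 + 20*x.
The cofactor groups again: -42*b**2 - 155*b*x + 56*b - 50*x**2 + 20*x = -14*b*(3*b + 10*x - 4) - 5*x*(3*b + 10*x - 4); both groups contain (3*b + 10*x - 4), giving -(14*b + 5*x)*(3*b + 10*x - 4).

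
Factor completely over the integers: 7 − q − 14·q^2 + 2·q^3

Group as (2·q^3 − q) + (−14·q^2 + 7) = q·(2·q^2 − 1) − 7·(2·q^2 − 1).
Both groups share the factor (2·q^2 − 1).

(q − 7)·(2·q^2 − 1)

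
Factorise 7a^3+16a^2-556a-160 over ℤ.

(7a+2)(a+10)(a-8)

Trying the rational-root candidates, a = -2/7 is a root, giving the factor (7a+2) and quotient a^2+2a-80.
The remaining quadratic factors as (a+10)(a-8).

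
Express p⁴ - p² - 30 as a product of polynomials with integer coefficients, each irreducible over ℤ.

Substitute u = p² to get a quadratic in u, then factor.
p² + 5 is irreducible over ℤ (always positive, so no real roots).
p² - 6 is irreducible over ℤ (6 is not a perfect square).

(p² + 5)·(p² - 6)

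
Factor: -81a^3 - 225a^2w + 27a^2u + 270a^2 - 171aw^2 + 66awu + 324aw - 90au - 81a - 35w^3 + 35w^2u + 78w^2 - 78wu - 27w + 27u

-(3a + 5w - 9)(3a + w - u)(9a + 7w - 3)

Group: 3a(-27a^2 - 30aw + 9au + 9a - 7w^2 + 7wu + 3w - 3u) + (5w - 9)(-27a^2 - 30aw + 9au + 9a - 7w^2 + 7wu + 3w - 3u); both groups contain (-27a^2 - 30aw + 9au + 9a - 7w^2 + 7wu + 3w - 3u), so (3a + 5w - 9) is a factor with cofactor -27a^2 - 30aw + 9au + 9a - 7w^2 + 7wu + 3w - 3u.
The cofactor groups again: -27a^2 - 30aw + 9au + 9a - 7w^2 + 7wu + 3w - 3u = -9a(3a + w - u) + (-7w + 3)(3a + w - u); both groups contain (3a + w - u), giving -(9a + 7w - 3)(3a + w - u).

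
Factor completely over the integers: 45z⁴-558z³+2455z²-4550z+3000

(3z-10)(3z-5)(5z-12)(z-5)

Testing divisors of the constant over divisors of the leading coefficient, z = 5 is a root, so (z-5) divides it; the quotient is 45z³-333z²+790z-600.
Next, z = 12/5 is a root, giving the factor (5z-12) and quotient 9z²-45z+50.
The remaining quadratic factors as (3z-10)(3z-5).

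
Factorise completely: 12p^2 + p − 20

Need a pair with product 12·(−20) = −240 and sum 1: that's 16 and −15.
Split the middle term: 12p^2 + 16p − 15p − 20 = 4p(3p + 4) − 5(3p + 4).

(3p + 4)(4p − 5)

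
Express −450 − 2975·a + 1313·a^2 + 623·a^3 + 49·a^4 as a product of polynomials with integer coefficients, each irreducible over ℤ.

Testing divisors of the constant over divisors of the leading coefficient, a = −9 is a root, so (a + 9) is a factor; dividing leaves 49·a^3 + 182·a^2 − 325·a − 50.
Then a = −1/7 is a root, giving the factor (7·a + 1) and quotient 7·a^2 + 25·a − 50.
The remaining quadratic factors as (7·a − 10)(a + 5).

(7·a + 1)·(7·a − 10)·(a + 5)·(a + 9)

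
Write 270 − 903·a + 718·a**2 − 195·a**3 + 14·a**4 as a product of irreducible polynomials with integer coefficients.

By the rational root theorem, a = 3/7 is a root, giving the factor (7·a − 3) and quotient 2·a**3 − 27·a**2 + 91·a − 90.
Next, a = 2 is a root, giving the factor (a − 2) and quotient 2·a**2 − 23·a + 45.
The remaining quadratic factors as (2·a − 5)(a − 9).

(2·a − 5)·(7·a − 3)·(a − 2)·(a − 9)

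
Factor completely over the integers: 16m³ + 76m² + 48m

Pull out the common factor 4m, then factor the remaining trinomial.

4m(4m + 3)(m + 4)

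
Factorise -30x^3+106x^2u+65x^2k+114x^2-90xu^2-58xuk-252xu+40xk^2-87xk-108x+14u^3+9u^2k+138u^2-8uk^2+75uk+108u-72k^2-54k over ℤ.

Group: 3x(-10x^2+12xu-5xk+18x-2u^2+uk-18u+9k) + (-7u-8k-6)(-10x^2+12xu-5xk+18x-2u^2+uk-18u+9k); both groups contain (-10x^2+12xu-5xk+18x-2u^2+uk-18u+9k), so (3x-7u-8k-6) is a factor with cofactor -10x^2+12xu-5xk+18x-2u^2+uk-18u+9k.
The cofactor groups again: -10x^2+12xu-5xk+18x-2u^2+uk-18u+9k = -5x(2x-2u+k) + (u+9)(2x-2u+k); both groups contain (2x-2u+k), giving -(5x-u-9)(2x-2u+k).

-(3x-7u-8k-6)(5x-u-9)(2x-2u+k)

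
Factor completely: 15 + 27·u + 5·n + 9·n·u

(9·u + 5)·(n + 3)

Group as (9·n·u + 5·n) + (27·u + 15) = n·(9·u + 5) + 3·(9·u + 5).
Both groups share the factor (9·u + 5).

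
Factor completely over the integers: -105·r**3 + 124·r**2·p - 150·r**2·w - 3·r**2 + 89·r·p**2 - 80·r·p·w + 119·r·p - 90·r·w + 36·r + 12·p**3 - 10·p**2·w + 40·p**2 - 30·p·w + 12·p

-(7·r - 12·p + 10·w - 4)·(3·r + p)·(5·r + p + 3)

Group: 5·r·(-21·r**2 + 29·r·p - 30·r·w + 12·r + 12·p**2 - 10·p·w + 4·p) + (p + 3)·(-21·r**2 + 29·r·p - 30·r·w + 12·r + 12·p**2 - 10·p·w + 4·p); both groups contain (-21·r**2 + 29·r·p - 30·r·w + 12·r + 12·p**2 - 10·p·w + 4·p), so (5·r + p + 3) is a factor with cofactor -21·r**2 + 29·r·p - 30·r·w + 12·r + 12·p**2 - 10·p·w + 4·p.
The cofactor groups again: -21·r**2 + 29·r·p - 30·r·w + 12·r + 12·p**2 - 10·p·w + 4·p = -3·r·(7·r - 12·p + 10·w - 4) - p·(7·r - 12·p + 10·w - 4); both groups contain (7·r - 12·p + 10·w - 4), giving -(3·r + p)·(7·r - 12·p + 10·w - 4).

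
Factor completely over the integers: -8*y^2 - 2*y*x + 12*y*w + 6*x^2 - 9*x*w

-(2*y + 2*x - 3*w)*(4*y - 3*x)

Group: -4*y*(2*y + 2*x - 3*w) + 3*x*(2*y + 2*x - 3*w); both groups contain (2*y + 2*x - 3*w).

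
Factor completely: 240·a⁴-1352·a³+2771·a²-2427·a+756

(3·a-4)·(4·a-3)·(4·a-7)·(5·a-9)

By the rational root theorem, a = 7/4 is a root, giving the factor (4·a-7) and quotient 60·a³-233·a²+285·a-108.
Then a = 4/3 is a root, so (3·a-4) is a factor; dividing leaves 20·a²-51·a+27.
The remaining quadratic factors as (5·a-9)(4·a-3).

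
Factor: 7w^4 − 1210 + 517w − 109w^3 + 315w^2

Testing divisors of the constant over divisors of the leading coefficient, w = 5 is a root, so (w − 5) is a factor; dividing leaves 7w^3 − 74w^2 − 55w + 242.
Next, w = 11 is a root, giving the factor (w − 11) and quotient 7w^2 + 3w − 22.
The remaining quadratic factors as (w + 2)(7w − 11).

(7w − 11)(w + 2)(w − 11)(w − 5)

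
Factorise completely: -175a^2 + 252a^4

Every term has a factor of 7a^2. Then 36a^2 - 25 = (6a)² − (5)².

7a^2(6a + 5)(6a - 5)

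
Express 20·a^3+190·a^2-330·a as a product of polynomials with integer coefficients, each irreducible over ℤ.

10·a·(2·a-3)·(a+11)

Pull out the common factor 10·a, then factor the remaining trinomial.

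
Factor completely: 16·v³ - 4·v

Pull out the common factor 4·v; 4·v² - 1 is a difference of squares.

4·v·(2·v + 1)·(2·v - 1)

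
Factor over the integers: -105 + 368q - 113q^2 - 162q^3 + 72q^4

(2q + 3)(3q - 1)(3q - 5)(4q - 7)

Trying the rational-root candidates, q = 7/4 is a root, so (4q - 7) divides it; the quotient is 18q^3 - 9q^2 - 44q + 15.
Next, q = 5/3 is a root, so (3q - 5) divides it; the quotient is 6q^2 + 7q - 3.
The remaining quadratic factors as (2q + 3)(3q - 1).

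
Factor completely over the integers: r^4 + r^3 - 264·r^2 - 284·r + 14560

(r + 10)·(r + 13)·(r - 14)·(r - 8)

Among the possible rational roots, r = -13 is a root, giving the factor (r + 13) and quotient r^3 - 12·r^2 - 108·r + 1120.
Then r = -10 is a root, so (r + 10) divides it; the quotient is r^2 - 22·r + 112.
The remaining quadratic factors as (r - 8)(r - 14).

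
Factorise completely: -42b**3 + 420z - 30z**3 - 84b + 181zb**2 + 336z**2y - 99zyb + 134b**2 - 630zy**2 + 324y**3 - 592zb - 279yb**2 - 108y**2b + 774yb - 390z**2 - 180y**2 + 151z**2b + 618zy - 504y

Group: 5z(-6z**2 + 60zy + 29zb - 78z - 54y**2 + 27yb + 30y + 42b**2 - 134b + 84) + (-6y - b)(-6z**2 + 60zy + 29zb - 78z - 54y**2 + 27yb + 30y + 42b**2 - 134b + 84); both groups contain (-6z**2 + 60zy + 29zb - 78z - 54y**2 + 27yb + 30y + 42b**2 - 134b + 84), so (5z - 6y - b) is a factor with cofactor -6z**2 + 60zy + 29zb - 78z - 54y**2 + 27yb + 30y + 42b**2 - 134b + 84.
The cofactor groups again: -6z**2 + 60zy + 29zb - 78z - 54y**2 + 27yb + 30y + 42b**2 - 134b + 84 = -z(6z - 6y + 7b - 6) + (9y + 6b - 14)(6z - 6y + 7b - 6); both groups contain (6z - 6y + 7b - 6), giving -(z - 9y - 6b + 14)(6z - 6y + 7b - 6).

-(z - 9y - 6b + 14)(5z - 6y - b)(6z - 6y + 7b - 6)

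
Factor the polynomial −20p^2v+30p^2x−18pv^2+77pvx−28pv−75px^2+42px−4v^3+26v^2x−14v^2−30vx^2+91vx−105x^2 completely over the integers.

−(2p+v−5x)(2v−3x)(5p+2v+7)

Group: 2v(−10p^2−9pv+25px−14p−2v^2+10vx−7v+35x) − 3x(−10p^2−9pv+25px−14p−2v^2+10vx−7v+35x); both groups contain (−10p^2−9pv+25px−14p−2v^2+10vx−7v+35x), so (2v−3x) is a factor with cofactor −10p^2−9pv+25px−14p−2v^2+10vx−7v+35x.
The cofactor groups again: −10p^2−9pv+25px−14p−2v^2+10vx−7v+35x = −5p(2p+v−5x) + (−2v−7)(2p+v−5x); both groups contain (2p+v−5x), giving −(5p+2v+7)(2p+v−5x).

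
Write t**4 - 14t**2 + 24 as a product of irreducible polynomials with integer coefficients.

(t**2 - 12)(t**2 - 2)

Substitute u = t**2 to get a quadratic in u, then factor.
t**2 - 12 is irreducible over ℤ (12 is not a perfect square).
t**2 - 2 is irreducible over ℤ (2 is not a perfect square).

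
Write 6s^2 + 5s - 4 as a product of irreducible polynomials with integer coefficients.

Need a pair with product 6·(-4) = -24 and sum 5: that's -3 and 8.
Split the middle term: 6s^2 - 3s + 8s - 4 = 3s(2s - 1) + 4(2s - 1).

(2s - 1)(3s + 4)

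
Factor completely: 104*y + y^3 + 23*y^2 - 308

(y + 11)*(y + 14)*(y - 2)

By the rational root theorem, y = -11 is a root, so (y + 11) is a factor; dividing leaves y^2 + 12*y - 28.
The remaining quadratic factors as (y - 2)(y + 14).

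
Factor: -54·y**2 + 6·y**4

Every term has a factor of 6·y**2. Then y**2 - 9 = (y)² − (3)².

6·y**2·(y + 3)·(y - 3)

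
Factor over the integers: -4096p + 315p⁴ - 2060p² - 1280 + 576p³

(3p + 8)(3p - 8)(5p + 2)(7p + 10)

By the rational root theorem, p = 8/3 is a root, giving the factor (3p - 8) and quotient 105p³ + 472p² + 572p + 160.
Then p = -10/7 is a root, so (7p + 10) is a factor; dividing leaves 15p² + 46p + 16.
The remaining quadratic factors as (5p + 2)(3p + 8).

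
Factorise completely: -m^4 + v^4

Difference of squares twice: with A = v and B = m, A⁴ − B⁴ = (A² − B²)(A² + B²), and A² − B² factors again.

(v - m)(v + m)(v^2 + m^2)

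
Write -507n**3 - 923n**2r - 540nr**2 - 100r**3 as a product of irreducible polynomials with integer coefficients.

Group: 13n(-39n**2 - 56nr - 20r**2) + 5r(-39n**2 - 56nr - 20r**2); both groups contain (-39n**2 - 56nr - 20r**2), so (13n + 5r) is a factor with cofactor -39n**2 - 56nr - 20r**2.
The cofactor groups again: -39n**2 - 56nr - 20r**2 = -13n(3n + 2r) - 10r(3n + 2r); both groups contain (3n + 2r), giving -(13n + 10r)(3n + 2r).

-(13n + 10r)(13n + 5r)(3n + 2r)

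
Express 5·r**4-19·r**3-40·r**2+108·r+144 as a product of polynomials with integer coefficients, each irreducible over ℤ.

Among the possible rational roots, r = -2 is a root, so (r+2) divides it; the quotient is 5·r**3-29·r**2+18·r+72.
Next, r = 3 is a root, giving the factor (r-3) and quotient 5·r**2-14·r-24.
The remaining quadratic factors as (r-4)(5·r+6).

(5·r+6)·(r+2)·(r-3)·(r-4)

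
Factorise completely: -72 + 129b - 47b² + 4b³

Trying the rational-root candidates, b = 8 is a root, so (b - 8) is a factor; dividing leaves 4b² - 15b + 9.
The remaining quadratic factors as (b - 3)(4b - 3).

(4b - 3)(b - 3)(b - 8)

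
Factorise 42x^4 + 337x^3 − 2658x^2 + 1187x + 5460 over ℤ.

(6x + 7)(7x − 15)(x + 13)(x − 4)

Testing divisors of the constant over divisors of the leading coefficient, x = −7/6 is a root, so (6x + 7) divides it; the quotient is 7x^3 + 48x^2 − 499x + 780.
Continuing, x = 4 is a root, so (x − 4) is a factor; dividing leaves 7x^2 + 76x − 195.
The remaining quadratic factors as (x + 13)(7x − 15).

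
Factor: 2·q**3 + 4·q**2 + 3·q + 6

Group as (2·q**3 + 3·q) + (4·q**2 + 6) = q·(2·q**2 + 3) + 2·(2·q**2 + 3).
Both groups share the factor (2·q**2 + 3).

(q + 2)·(2·q**2 + 3)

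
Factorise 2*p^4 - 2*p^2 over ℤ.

Factor out 2*p^2, leaving p^2 - 1, which is a difference of two squares.

2*p^2*(p + 1)*(p - 1)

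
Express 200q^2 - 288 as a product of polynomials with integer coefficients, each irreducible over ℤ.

8(5q + 6)(5q - 6)

Pull out the common factor 8; 25q^2 - 36 is a difference of squares.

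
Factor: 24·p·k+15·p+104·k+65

Group as (24·p·k+15·p) + (104·k+65) = 3·p·(8·k+5) + 13·(8·k+5).
Both groups share the factor (8·k+5).

(3·p+13)·(8·k+5)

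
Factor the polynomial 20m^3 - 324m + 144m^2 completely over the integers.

4m(5m - 9)(m + 9)

Pull out the common factor 4m, then factor the remaining trinomial.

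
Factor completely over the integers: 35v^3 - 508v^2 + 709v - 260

(5v - 4)(7v - 5)(v - 13)

Trying the rational-root candidates, v = 5/7 is a root, so (7v - 5) divides it; the quotient is 5v^2 - 69v + 52.
The remaining quadratic factors as (5v - 4)(v - 13).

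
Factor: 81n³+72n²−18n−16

(9n+8)(9n²−2)

Group as (81n³−18n) + (72n²−16) = 9n(9n²−2) + 8(9n²−2).
Both groups share the factor (9n²−2).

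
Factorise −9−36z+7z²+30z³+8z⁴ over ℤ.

By the rational root theorem, z = −3 is a root, so (z+3) is a factor; dividing leaves 8z³+6z²−11z−3.
Then z = −1/4 is a root, so (4z+1) is a factor; dividing leaves 2z²+z−3.
The remaining quadratic factors as (2z+3)(z−1).

(2z+3)(4z+1)(z+3)(z−1)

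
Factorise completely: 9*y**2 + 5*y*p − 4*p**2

Group: y*(9*y − 4*p) + p*(9*y − 4*p); both groups contain (9*y − 4*p).

(9*y − 4*p)*(y + p)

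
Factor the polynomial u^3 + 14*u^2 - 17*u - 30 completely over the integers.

By the rational root theorem, u = -1 is a root, giving the factor (u + 1) and quotient u^2 + 13*u - 30.
The remaining quadratic factors as (u + 15)(u - 2).

(u + 1)*(u + 15)*(u - 2)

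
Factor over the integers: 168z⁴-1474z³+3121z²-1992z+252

By the rational root theorem, z = 7/4 is a root, giving the factor (4z-7) and quotient 42z³-295z²+264z-36.
Continuing, z = 6/7 is a root, so (7z-6) divides it; the quotient is 6z²-37z+6.
The remaining quadratic factors as (6z-1)(z-6).

(4z-7)(6z-1)(7z-6)(z-6)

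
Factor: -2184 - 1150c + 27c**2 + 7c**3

By the rational root theorem, c = -13/7 is a root, giving the factor (7c + 13) and quotient c**2 + 2c - 168.
The remaining quadratic factors as (c + 14)(c - 12).

(7c + 13)(c + 14)(c - 12)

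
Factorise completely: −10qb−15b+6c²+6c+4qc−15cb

(2c−5b)(2q+3c+3)

Group: 2c(2q+3c+3) − 5b(2q+3c+3); both groups contain (2q+3c+3).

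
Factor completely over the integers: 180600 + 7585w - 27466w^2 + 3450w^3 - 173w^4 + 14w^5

Among the possible rational roots, w = 7/2 is a root, giving the factor (2w - 7) and quotient 7w^4 - 62w^3 + 1508w^2 - 8455w - 25800.
Continuing, w = 8 is a root, giving the factor (w - 8) and quotient 7w^3 - 6w^2 + 1460w + 3225.
Next, w = -15/7 is a root, giving the factor (7w + 15) and quotient w^2 - 3w + 215.
The quadratic w^2 - 3w + 215 has discriminant -851 < 0 and is irreducible over ℤ.

(2w - 7)(7w + 15)(w - 8)(w^2 - 3w + 215)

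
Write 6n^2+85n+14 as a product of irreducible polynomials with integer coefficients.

(6n+1)(n+14)

Need a pair with product 6·14 = 84 and sum 85: that's 1 and 84.
Split the middle term: 6n^2+n + 84n+14 = n(6n+1) + 14(6n+1).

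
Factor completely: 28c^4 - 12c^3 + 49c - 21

Group as (28c^4 + 49c) + (-12c^3 - 21) = 7c(4c^3 + 7) - 3(4c^3 + 7).
Both groups share the factor (4c^3 + 7).

(7c - 3)(4c^3 + 7)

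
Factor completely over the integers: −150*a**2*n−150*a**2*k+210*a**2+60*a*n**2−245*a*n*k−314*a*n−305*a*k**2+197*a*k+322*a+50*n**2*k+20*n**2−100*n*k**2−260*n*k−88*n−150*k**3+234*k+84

Group: 6*a*(−25*a*n−25*a*k+35*a+10*n**2−20*n*k−44*n−30*k**2+12*k+42) + (5*k+2)*(−25*a*n−25*a*k+35*a+10*n**2−20*n*k−44*n−30*k**2+12*k+42); both groups contain (−25*a*n−25*a*k+35*a+10*n**2−20*n*k−44*n−30*k**2+12*k+42), so (6*a+5*k+2) is a factor with cofactor −25*a*n−25*a*k+35*a+10*n**2−20*n*k−44*n−30*k**2+12*k+42.
The cofactor groups again: −25*a*n−25*a*k+35*a+10*n**2−20*n*k−44*n−30*k**2+12*k+42 = −5*a*(5*n+5*k−7) + (2*n−6*k−6)*(5*n+5*k−7); both groups contain (5*n+5*k−7), giving −(5*a−2*n+6*k+6)*(5*n+5*k−7).

−(5*a−2*n+6*k+6)*(5*n+5*k−7)*(6*a+5*k+2)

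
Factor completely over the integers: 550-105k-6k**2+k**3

(k+10)(k-11)(k-5)

Among the possible rational roots, k = 5 is a root, giving the factor (k-5) and quotient k**2-k-110.
The remaining quadratic factors as (k-11)(k+10).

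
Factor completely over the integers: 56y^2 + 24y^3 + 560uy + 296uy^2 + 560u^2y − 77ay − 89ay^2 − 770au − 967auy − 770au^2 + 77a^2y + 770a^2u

Group: 11a(70au + 7ay − 70u^2 − 37uy − 70u − 3y^2 − 7y) − 8y(70au + 7ay − 70u^2 − 37uy − 70u − 3y^2 − 7y); both groups contain (70au + 7ay − 70u^2 − 37uy − 70u − 3y^2 − 7y), so (11a − 8y) is a factor with cofactor 70au + 7ay − 70u^2 − 37uy − 70u − 3y^2 − 7y.
The cofactor groups again: 70au + 7ay − 70u^2 − 37uy − 70u − 3y^2 − 7y = 7a(10u + y) + (−7u − 3y − 7)(10u + y); both groups contain (10u + y), giving (7a − 7u − 3y − 7)(10u + y).

(10u + y)(11a − 8y)(7a − 7u − 3y − 7)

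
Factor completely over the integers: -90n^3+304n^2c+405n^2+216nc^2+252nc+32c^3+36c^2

-(2n-8c-9)(5n+2c)(9n+2c)

Group: 2n(-45n^2-28nc-4c^2) + (-8c-9)(-45n^2-28nc-4c^2); both groups contain (-45n^2-28nc-4c^2), so (2n-8c-9) is a factor with cofactor -45n^2-28nc-4c^2.
The cofactor groups again: -45n^2-28nc-4c^2 = -5n(9n+2c) - 2c(9n+2c); both groups contain (9n+2c), giving -(5n+2c)(9n+2c).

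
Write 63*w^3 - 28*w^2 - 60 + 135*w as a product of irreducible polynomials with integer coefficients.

Group as (63*w^3 + 135*w) + (-28*w^2 - 60) = 9*w*(7*w^2 + 15) - 4*(7*w^2 + 15).
Both groups share the factor (7*w^2 + 15).

(9*w - 4)*(7*w^2 + 15)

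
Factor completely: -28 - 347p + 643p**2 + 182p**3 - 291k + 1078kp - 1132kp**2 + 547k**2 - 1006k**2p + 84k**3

Group: k(84k**2 + 86kp - 41k - 14p**2 - 57p - 4) + (-13p + 7)(84k**2 + 86kp - 41k - 14p**2 - 57p - 4); both groups contain (84k**2 + 86kp - 41k - 14p**2 - 57p - 4), so (k - 13p + 7) is a factor with cofactor 84k**2 + 86kp - 41k - 14p**2 - 57p - 4.
The cofactor groups again: 84k**2 + 86kp - 41k - 14p**2 - 57p - 4 = 7k(12k + 14p + 1) + (-p - 4)(12k + 14p + 1); both groups contain (12k + 14p + 1), giving (7k - p - 4)(12k + 14p + 1).

(12k + 14p + 1)(7k - p - 4)(k - 13p + 7)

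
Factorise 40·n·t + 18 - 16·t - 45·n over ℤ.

(5·n - 2)·(8·t - 9)

Group as (40·n·t - 45·n) + (-16·t + 18) = 5·n·(8·t - 9) - 2·(8·t - 9).
Both groups share the factor (8·t - 9).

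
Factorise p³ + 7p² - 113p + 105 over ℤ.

Testing divisors of the constant over divisors of the leading coefficient, p = 7 is a root, giving the factor (p - 7) and quotient p² + 14p - 15.
The remaining quadratic factors as (p + 15)(p - 1).

(p + 15)(p - 1)(p - 7)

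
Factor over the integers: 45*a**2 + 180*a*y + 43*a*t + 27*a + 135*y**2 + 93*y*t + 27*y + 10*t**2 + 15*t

(5*a + 15*y + 2*t + 3)*(9*a + 9*y + 5*t)

Group: 9*a*(5*a + 15*y + 2*t + 3) + (9*y + 5*t)*(5*a + 15*y + 2*t + 3); both groups contain (5*a + 15*y + 2*t + 3).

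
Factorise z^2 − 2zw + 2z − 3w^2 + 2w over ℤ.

(z − 3w + 2)(z + w)

Group: z(z − 3w + 2) + w(z − 3w + 2); both groups contain (z − 3w + 2).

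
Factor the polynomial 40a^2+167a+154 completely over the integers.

(5a+14)(8a+11)

Need a pair with product 40·154 = 6160 and sum 167: that's 55 and 112.
Split the middle term: 40a^2+55a + 112a+154 = 5a(8a+11) + 14(8a+11).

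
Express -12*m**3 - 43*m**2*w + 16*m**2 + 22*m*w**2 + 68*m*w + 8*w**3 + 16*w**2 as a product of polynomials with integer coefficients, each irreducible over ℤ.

Group: m*(-12*m**2 + 5*m*w + 16*m + 2*w**2 + 4*w) + 4*w*(-12*m**2 + 5*m*w + 16*m + 2*w**2 + 4*w); both groups contain (-12*m**2 + 5*m*w + 16*m + 2*w**2 + 4*w), so (m + 4*w) is a factor with cofactor -12*m**2 + 5*m*w + 16*m + 2*w**2 + 4*w.
The cofactor groups again: -12*m**2 + 5*m*w + 16*m + 2*w**2 + 4*w = -4*m*(3*m - 2*w - 4) - w*(3*m - 2*w - 4); both groups contain (3*m - 2*w - 4), giving -(4*m + w)*(3*m - 2*w - 4).

-(3*m - 2*w - 4)*(4*m + w)*(m + 4*w)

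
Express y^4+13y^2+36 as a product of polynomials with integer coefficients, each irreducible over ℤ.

(y^2+4)(y^2+9)

Substitute u = y^2 to get a quadratic in u, then factor.
y^2+4 is irreducible over ℤ (sum of squares).
y^2+9 is irreducible over ℤ (sum of squares).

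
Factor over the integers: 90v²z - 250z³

Every term has a factor of 10z. Then 9v² - 25z² = (3v)² − (5z)².

10z(3v + 5z)(3v - 5z)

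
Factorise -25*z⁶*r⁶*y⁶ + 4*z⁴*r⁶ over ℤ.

Every term has a factor of z⁴*r⁶; factoring it out leaves -25*z²*y⁶ + 4.
Recognize a difference of squares with the parts 2 and 5*z*y³.

-r⁶*z⁴*(5*z*y³ + 2)*(5*z*y³ - 2)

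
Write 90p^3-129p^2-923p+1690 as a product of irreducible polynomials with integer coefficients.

By the rational root theorem, p = -10/3 is a root, so (3p+10) is a factor; dividing leaves 30p^2-143p+169.
The remaining quadratic factors as (6p-13)(5p-13).

(3p+10)(5p-13)(6p-13)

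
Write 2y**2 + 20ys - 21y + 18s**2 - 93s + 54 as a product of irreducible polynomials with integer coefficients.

(2y + 2s - 9)(y + 9s - 6)

Group: 2y(y + 9s - 6) + (2s - 9)(y + 9s - 6); both groups contain (y + 9s - 6).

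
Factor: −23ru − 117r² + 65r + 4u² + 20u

−(13r + 4u)(9r − u − 5)

Group: −13r(9r − u − 5) − 4u(9r − u − 5); both groups contain (9r − u − 5).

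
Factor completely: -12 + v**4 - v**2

(v + 2)*(v - 2)*(v**2 + 3)

Substitute u = v**2 to get a quadratic in u, then factor.
v**2 - 4 is a difference of squares.
v**2 + 3 is irreducible over ℤ (always positive, so no real roots).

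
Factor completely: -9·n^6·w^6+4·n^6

Factor out n^6 first: what remains is -9·w^6+4.
Recognize a difference of squares with the parts 2 and 3·w^3.

-n^6·(3·w^3+2)·(3·w^3-2)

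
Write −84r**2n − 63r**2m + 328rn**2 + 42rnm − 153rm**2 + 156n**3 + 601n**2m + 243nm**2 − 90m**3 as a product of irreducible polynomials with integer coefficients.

Group: 7r(−12rn − 9rm + 52n**2 + 27nm − 9m**2) + (3n + 10m)(−12rn − 9rm + 52n**2 + 27nm − 9m**2); both groups contain (−12rn − 9rm + 52n**2 + 27nm − 9m**2), so (7r + 3n + 10m) is a factor with cofactor −12rn − 9rm + 52n**2 + 27nm − 9m**2.
The cofactor groups again: −12rn − 9rm + 52n**2 + 27nm − 9m**2 = −3r(4n + 3m) + (13n − 3m)(4n + 3m); both groups contain (4n + 3m), giving −(3r − 13n + 3m)(4n + 3m).

−(7r + 3n + 10m)(4n + 3m)(3r − 13n + 3m)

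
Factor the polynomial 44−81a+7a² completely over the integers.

Need a pair with product 7·44 = 308 and sum −81: that's −77 and −4.
Split the middle term: 7a²−77a − 4a+44 = 7a(a−11) − 4(a−11).

(7a−4)(a−11)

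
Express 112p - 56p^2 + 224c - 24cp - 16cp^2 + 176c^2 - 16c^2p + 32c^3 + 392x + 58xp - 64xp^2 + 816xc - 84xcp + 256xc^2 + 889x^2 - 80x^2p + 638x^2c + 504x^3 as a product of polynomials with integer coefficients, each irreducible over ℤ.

(8x + 2c + 7)(7x + 4c + 2p)(9x + 4c - 4p + 8)

Group: 9x(56x^2 + 46xc + 16xp + 49x + 8c^2 + 4cp + 28c + 14p) + (4c - 4p + 8)(56x^2 + 46xc + 16xp + 49x + 8c^2 + 4cp + 28c + 14p); both groups contain (56x^2 + 46xc + 16xp + 49x + 8c^2 + 4cp + 28c + 14p), so (9x + 4c - 4p + 8) is a factor with cofactor 56x^2 + 46xc + 16xp + 49x + 8c^2 + 4cp + 28c + 14p.
The cofactor groups again: 56x^2 + 46xc + 16xp + 49x + 8c^2 + 4cp + 28c + 14p = 8x(7x + 4c + 2p) + (2c + 7)(7x + 4c + 2p); both groups contain (7x + 4c + 2p), giving (8x + 2c + 7)(7x + 4c + 2p).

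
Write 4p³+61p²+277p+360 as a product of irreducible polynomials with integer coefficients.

Among the possible rational roots, p = −9/4 is a root, giving the factor (4p+9) and quotient p²+13p+40.
The remaining quadratic factors as (p+5)(p+8).

(4p+9)(p+5)(p+8)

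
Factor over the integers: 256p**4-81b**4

(4p-3b)(4p+3b)(16p**2+9b**2)

Difference of squares twice: with A = 4p and B = 3b, A⁴ − B⁴ = (A² − B²)(A² + B²), and A² − B² factors again.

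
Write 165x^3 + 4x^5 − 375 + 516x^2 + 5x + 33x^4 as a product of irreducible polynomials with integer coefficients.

Testing divisors of the constant over divisors of the leading coefficient, x = −5 is a root, giving the factor (x + 5) and quotient 4x^4 + 13x^3 + 100x^2 + 16x − 75.
Next, x = 3/4 is a root, giving the factor (4x − 3) and quotient x^3 + 4x^2 + 28x + 25.
Then x = −1 is a root, giving the factor (x + 1) and quotient x^2 + 3x + 25.
The quadratic x^2 + 3x + 25 has discriminant −91 < 0 and is irreducible over ℤ.

(4x − 3)(x + 1)(x + 5)(x^2 + 3x + 25)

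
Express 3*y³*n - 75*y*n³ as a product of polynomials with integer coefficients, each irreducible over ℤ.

Every term has a factor of 3*y*n. Then y² - 25*n² = (y)² − (5*n)².

3*n*y*(y - 5*n)*(y + 5*n)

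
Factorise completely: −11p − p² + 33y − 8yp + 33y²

(3y − p)(11y + p + 11)

Group: 3y(11y + p + 11) − p(11y + p + 11); both groups contain (11y + p + 11).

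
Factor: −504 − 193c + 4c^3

By the rational root theorem, c = −7/2 is a root, so (2c + 7) divides it; the quotient is 2c^2 − 7c − 72.
The remaining quadratic factors as (c − 8)(2c + 9).

(2c + 7)(2c + 9)(c − 8)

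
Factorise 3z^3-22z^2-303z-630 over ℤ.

Among the possible rational roots, z = -14/3 is a root, so (3z+14) is a factor; dividing leaves z^2-12z-45.
The remaining quadratic factors as (z-15)(z+3).

(3z+14)(z+3)(z-15)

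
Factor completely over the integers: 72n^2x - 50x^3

2x(6n + 5x)(6n - 5x)

Factor out 2x, leaving 36n^2 - 25x^2, which is a difference of two squares.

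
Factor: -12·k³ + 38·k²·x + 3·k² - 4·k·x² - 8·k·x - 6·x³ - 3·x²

-(3·k + x)·(4·k - 2·x - 1)·(k - 3·x)

Group: k·(-12·k² + 2·k·x + 3·k + 2·x² + x) - 3·x·(-12·k² + 2·k·x + 3·k + 2·x² + x); both groups contain (-12·k² + 2·k·x + 3·k + 2·x² + x), so (k - 3·x) is a factor with cofactor -12·k² + 2·k·x + 3·k + 2·x² + x.
The cofactor groups again: -12·k² + 2·k·x + 3·k + 2·x² + x = -3·k·(4·k - 2·x - 1) - x·(4·k - 2·x - 1); both groups contain (4·k - 2·x - 1), giving -(3·k + x)·(4·k - 2·x - 1).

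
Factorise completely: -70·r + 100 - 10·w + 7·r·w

(7·r - 10)·(w - 10)

Group as (7·r·w - 70·r) + (-10·w + 100) = 7·r·(w - 10) - 10·(w - 10).
Both groups share the factor (w - 10).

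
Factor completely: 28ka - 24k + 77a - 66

Group as (28ka - 24k) + (77a - 66) = 4k(7a - 6) + 11(7a - 6).
Both groups share the factor (7a - 6).

(4k + 11)(7a - 6)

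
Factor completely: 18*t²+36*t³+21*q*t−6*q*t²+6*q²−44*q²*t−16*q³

Group: 2*q*(−8*q²−10*q*t+3*q+12*t²+6*t) + 3*t*(−8*q²−10*q*t+3*q+12*t²+6*t); both groups contain (−8*q²−10*q*t+3*q+12*t²+6*t), so (2*q+3*t) is a factor with cofactor −8*q²−10*q*t+3*q+12*t²+6*t.
The cofactor groups again: −8*q²−10*q*t+3*q+12*t²+6*t = −8*q*(q+2*t) + (6*t+3)*(q+2*t); both groups contain (q+2*t), giving −(8*q−6*t−3)*(q+2*t).

−(2*q+3*t)*(8*q−6*t−3)*(q+2*t)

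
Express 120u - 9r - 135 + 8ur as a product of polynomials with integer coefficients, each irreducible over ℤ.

(8u - 9)(r + 15)

Group as (8ur + 120u) + (-9r - 135) = 8u(r + 15) - 9(r + 15).
Both groups share the factor (r + 15).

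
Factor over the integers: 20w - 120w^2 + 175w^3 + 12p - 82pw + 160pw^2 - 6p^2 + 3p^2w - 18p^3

-(2p - 7w + 2)(3p + 5w)(3p + 5w - 2)

Group: 2p(-9p^2 - 30pw + 6p - 25w^2 + 10w) + (-7w + 2)(-9p^2 - 30pw + 6p - 25w^2 + 10w); both groups contain (-9p^2 - 30pw + 6p - 25w^2 + 10w), so (2p - 7w + 2) is a factor with cofactor -9p^2 - 30pw + 6p - 25w^2 + 10w.
The cofactor groups again: -9p^2 - 30pw + 6p - 25w^2 + 10w = -3p(3p + 5w) + (-5w + 2)(3p + 5w); both groups contain (3p + 5w), giving -(3p + 5w - 2)(3p + 5w).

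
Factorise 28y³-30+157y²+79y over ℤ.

Among the possible rational roots, y = -5 is a root, so (y+5) is a factor; dividing leaves 28y²+17y-6.
The remaining quadratic factors as (4y-1)(7y+6).

(4y-1)(7y+6)(y+5)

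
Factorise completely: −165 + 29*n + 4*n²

(4*n − 15)*(n + 11)

Need a pair with product 4·(−165) = −660 and sum 29: that's −15 and 44.
Split the middle term: 4*n² − 15*n + 44*n − 165 = n*(4*n − 15) + 11*(4*n − 15).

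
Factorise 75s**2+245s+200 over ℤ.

5(3s+5)(5s+8)

Pull out the common factor 5, then factor the remaining trinomial.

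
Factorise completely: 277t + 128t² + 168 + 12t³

By the rational root theorem, t = −3/2 is a root, so (2t + 3) is a factor; dividing leaves 6t² + 55t + 56.
The remaining quadratic factors as (6t + 7)(t + 8).

(2t + 3)(6t + 7)(t + 8)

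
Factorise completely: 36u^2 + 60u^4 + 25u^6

Every term has a factor of u^2; factoring it out leaves 25u^4 + 60u^2 + 36.
Recognize a perfect-square trinomial with the parts 5u^2 and 6.

u^2(5u^2 + 6)^2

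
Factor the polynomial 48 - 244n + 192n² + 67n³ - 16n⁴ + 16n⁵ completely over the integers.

(4n - 1)(4n - 3)(n + 2)(n² - 2n + 8)

Trying the rational-root candidates, n = 1/4 is a root, giving the factor (4n - 1) and quotient 4n⁴ - 3n³ + 16n² + 52n - 48.
Continuing, n = -2 is a root, so (n + 2) is a factor; dividing leaves 4n³ - 11n² + 38n - 24.
Continuing, n = 3/4 is a root, giving the factor (4n - 3) and quotient n² - 2n + 8.
The quadratic n² - 2n + 8 has discriminant -28 < 0 and is irreducible over ℤ.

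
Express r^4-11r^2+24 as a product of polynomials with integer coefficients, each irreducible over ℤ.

(r^2-3)(r^2-8)

Substitute u = r^2 to get a quadratic in u, then factor.
r^2-8 is irreducible over ℤ (8 is not a perfect square).
r^2-3 is irreducible over ℤ (3 is not a perfect square).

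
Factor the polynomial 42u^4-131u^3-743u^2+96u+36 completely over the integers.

Among the possible rational roots, u = 6 is a root, so (u-6) divides it; the quotient is 42u^3+121u^2-17u-6.
Next, u = 2/7 is a root, so (7u-2) divides it; the quotient is 6u^2+19u+3.
The remaining quadratic factors as (u+3)(6u+1).

(6u+1)(7u-2)(u+3)(u-6)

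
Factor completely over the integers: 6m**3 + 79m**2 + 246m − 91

(2m + 13)(3m − 1)(m + 7)

By the rational root theorem, m = 1/3 is a root, so (3m − 1) is a factor; dividing leaves 2m**2 + 27m + 91.
The remaining quadratic factors as (2m + 13)(m + 7).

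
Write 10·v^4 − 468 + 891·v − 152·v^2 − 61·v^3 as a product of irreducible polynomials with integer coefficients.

Testing divisors of the constant over divisors of the leading coefficient, v = −4 is a root, giving the factor (v + 4) and quotient 10·v^3 − 101·v^2 + 252·v − 117.
Then v = 3/5 is a root, giving the factor (5·v − 3) and quotient 2·v^2 − 19·v + 39.
The remaining quadratic factors as (2·v − 13)(v − 3).

(2·v − 13)·(5·v − 3)·(v + 4)·(v − 3)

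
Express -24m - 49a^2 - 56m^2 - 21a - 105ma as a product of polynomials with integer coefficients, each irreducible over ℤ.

-(7m + 7a + 3)(8m + 7a)

Group: -7m(8m + 7a) + (-7a - 3)(8m + 7a); both groups contain (8m + 7a).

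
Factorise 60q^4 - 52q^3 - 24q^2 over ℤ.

4q^2(3q + 1)(5q - 6)

Pull out the common factor 4q^2, then factor the remaining trinomial.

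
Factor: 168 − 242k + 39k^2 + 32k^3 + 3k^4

Trying the rational-root candidates, k = 4/3 is a root, giving the factor (3k − 4) and quotient k^3 + 12k^2 + 29k − 42.
Continuing, k = 1 is a root, giving the factor (k − 1) and quotient k^2 + 13k + 42.
The remaining quadratic factors as (k + 6)(k + 7).

(3k − 4)(k + 6)(k + 7)(k − 1)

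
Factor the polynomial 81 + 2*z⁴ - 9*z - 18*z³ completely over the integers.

(z - 9)*(2*z³ - 9)

Group as (2*z⁴ - 9*z) + (-18*z³ + 81) = z*(2*z³ - 9) - 9*(2*z³ - 9).
Both groups share the factor (2*z³ - 9).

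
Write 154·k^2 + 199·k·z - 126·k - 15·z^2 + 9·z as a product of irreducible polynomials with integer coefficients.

(11·k + 15·z - 9)·(14·k - z)

Group: 11·k·(14·k - z) + (15·z - 9)·(14·k - z); both groups contain (14·k - z).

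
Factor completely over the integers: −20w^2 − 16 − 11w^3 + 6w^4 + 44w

(2w − 1)(3w − 4)(w + 2)(w − 2)

Testing divisors of the constant over divisors of the leading coefficient, w = 4/3 is a root, giving the factor (3w − 4) and quotient 2w^3 − w^2 − 8w + 4.
Continuing, w = 1/2 is a root, so (2w − 1) divides it; the quotient is w^2 − 4.
The remaining quadratic factors as (w − 2)(w + 2).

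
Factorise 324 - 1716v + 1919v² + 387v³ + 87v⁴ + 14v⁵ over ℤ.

(2v - 1)(7v - 2)(v + 6)(v² + v + 27)

By the rational root theorem, v = 1/2 is a root, giving the factor (2v - 1) and quotient 7v⁴ + 47v³ + 217v² + 1068v - 324.
Next, v = -6 is a root, so (v + 6) is a factor; dividing leaves 7v³ + 5v² + 187v - 54.
Then v = 2/7 is a root, giving the factor (7v - 2) and quotient v² + v + 27.
The quadratic v² + v + 27 has discriminant -107 < 0 and is irreducible over ℤ.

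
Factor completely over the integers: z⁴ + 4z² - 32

(z + 2)(z - 2)(z² + 8)

Substitute u = z² to get a quadratic in u, then factor.
z² + 8 is irreducible over ℤ (always positive, so no real roots).
z² - 4 is a difference of squares.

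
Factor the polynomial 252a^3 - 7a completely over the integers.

7a(6a + 1)(6a - 1)

Pull out the common factor 7a; 36a^2 - 1 is a difference of squares.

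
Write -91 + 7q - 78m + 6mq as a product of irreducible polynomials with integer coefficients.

Group as (6mq - 78m) + (7q - 91) = 6m(q - 13) + 7(q - 13).
Both groups share the factor (q - 13).

(6m + 7)(q - 13)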